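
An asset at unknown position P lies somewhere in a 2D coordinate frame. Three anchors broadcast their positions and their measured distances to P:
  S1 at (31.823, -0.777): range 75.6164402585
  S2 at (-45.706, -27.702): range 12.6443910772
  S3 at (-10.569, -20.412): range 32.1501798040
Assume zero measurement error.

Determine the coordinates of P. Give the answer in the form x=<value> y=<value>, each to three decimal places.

eq1: (x − 31.823)² + (y + 0.777)² = 75.6164402585²
eq2: (x + 45.706)² + (y + 27.702)² = 12.6443910772²
eq3: (x + 10.569)² + (y + 20.412)² = 32.1501798040²
eq1−eq2, eq1−eq3 (x²,y² cancel):
  -155.058·x − 53.850·y = 7401.097594
  -84.784·x − 39.270·y = 4199.258423
det = -155.058·-39.270 − -53.850·-84.784 = 1523.509260
x = (7401.097594·-39.270 − -53.850·4199.258423) / 1523.509260 = -42.343711
y = (-155.058·4199.258423 − 7401.097594·-84.784) / 1523.509260 = -15.512839

x=-42.344 y=-15.513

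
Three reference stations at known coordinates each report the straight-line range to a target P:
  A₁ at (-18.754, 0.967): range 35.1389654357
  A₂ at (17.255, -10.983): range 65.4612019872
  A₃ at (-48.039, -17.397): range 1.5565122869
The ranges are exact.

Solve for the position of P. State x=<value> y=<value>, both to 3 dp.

eq1: (x + 18.754)² + (y − 0.967)² = 35.1389654357²
eq2: (x − 17.255)² + (y + 10.983)² = 65.4612019872²
eq3: (x + 48.039)² + (y + 17.397)² = 1.5565122869²
eq3−eq2, eq3−eq1 (x²,y² cancel):
  130.588·x + 12.828·y = -6474.786051
  58.570·x + 36.728·y = -3490.077686
det = 130.588·36.728 − 12.828·58.570 = 4044.900104
x = (-6474.786051·36.728 − 12.828·-3490.077686) / 4044.900104 = -47.723113
y = (130.588·-3490.077686 − -6474.786051·58.570) / 4044.900104 = -18.921121

x=-47.723 y=-18.921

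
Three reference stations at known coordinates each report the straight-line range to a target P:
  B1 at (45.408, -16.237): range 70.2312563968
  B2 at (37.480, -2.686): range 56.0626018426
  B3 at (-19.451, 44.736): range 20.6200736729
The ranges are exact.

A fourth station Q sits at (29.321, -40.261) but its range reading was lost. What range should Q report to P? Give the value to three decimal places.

77.457

eq1: (x − 45.408)² + (y + 16.237)² = 70.2312563968²
eq2: (x − 37.480)² + (y + 2.686)² = 56.0626018426²
eq3: (x + 19.451)² + (y − 44.736)² = 20.6200736729²
eq3−eq1, eq3−eq2 (x²,y² cancel):
  129.718·x − 121.946·y = -4561.366401
  113.862·x − 94.844·y = -3685.513988
det = 129.718·-94.844 − -121.946·113.862 = 1582.041460
x = (-4561.366401·-94.844 − -121.946·-3685.513988) / 1582.041460 = -10.628959
y = (129.718·-3685.513988 − -4561.366401·113.862) / 1582.041460 = 26.098430
|P − Q| = √((-10.628959 − 29.321)² + (26.098430 − -40.261)²) = 77.456911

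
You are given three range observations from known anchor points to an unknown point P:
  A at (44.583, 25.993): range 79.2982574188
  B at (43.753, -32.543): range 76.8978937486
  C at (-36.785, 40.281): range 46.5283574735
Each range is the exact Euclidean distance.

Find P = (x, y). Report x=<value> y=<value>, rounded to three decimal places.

x=-28.214 y=-5.451

eq1: (x − 44.583)² + (y − 25.993)² = 79.2982574188²
eq2: (x − 43.753)² + (y + 32.543)² = 76.8978937486²
eq3: (x + 36.785)² + (y − 40.281)² = 46.5283574735²
eq2−eq3, eq2−eq1 (x²,y² cancel):
  -161.076·x + 145.648·y = 3750.721342
  1.660·x + 117.072·y = -685.019487
det = -161.076·117.072 − 145.648·1.660 = -19099.265152
x = (3750.721342·117.072 − 145.648·-685.019487) / -19099.265152 = -28.214497
y = (-161.076·-685.019487 − 3750.721342·1.660) / -19099.265152 = -5.451205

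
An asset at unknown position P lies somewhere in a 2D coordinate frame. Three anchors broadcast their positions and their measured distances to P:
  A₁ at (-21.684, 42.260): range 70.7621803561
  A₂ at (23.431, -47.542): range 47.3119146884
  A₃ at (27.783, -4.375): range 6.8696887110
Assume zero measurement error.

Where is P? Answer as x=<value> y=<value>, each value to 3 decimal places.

eq1: (x + 21.684)² + (y − 42.260)² = 70.7621803561²
eq2: (x − 23.431)² + (y + 47.542)² = 47.3119146884²
eq3: (x − 27.783)² + (y + 4.375)² = 6.8696887110²
eq2−eq3, eq2−eq1 (x²,y² cancel):
  8.704·x + 86.334·y = 173.006837
  -90.230·x + 179.604·y = -3322.018966
det = 8.704·179.604 − 86.334·-90.230 = 9353.190036
x = (173.006837·179.604 − 86.334·-3322.018966) / 9353.190036 = 33.985828
y = (8.704·-3322.018966 − 173.006837·-90.230) / 9353.190036 = -1.422450

x=33.986 y=-1.422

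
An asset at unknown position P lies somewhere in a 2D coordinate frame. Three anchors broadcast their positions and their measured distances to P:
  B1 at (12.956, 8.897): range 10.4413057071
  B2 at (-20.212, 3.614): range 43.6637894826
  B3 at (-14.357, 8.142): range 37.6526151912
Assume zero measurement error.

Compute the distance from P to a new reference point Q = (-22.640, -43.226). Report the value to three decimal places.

eq1: (x − 12.956)² + (y − 8.897)² = 10.4413057071²
eq2: (x + 20.212)² + (y − 3.614)² = 43.6637894826²
eq3: (x + 14.357)² + (y − 8.142)² = 37.6526151912²
eq3−eq1, eq3−eq2 (x²,y² cancel):
  54.626·x + 1.510·y = 1283.297498
  -11.710·x − 9.056·y = -339.636754
det = 54.626·-9.056 − 1.510·-11.710 = -477.010956
x = (1283.297498·-9.056 − 1.510·-339.636754) / -477.010956 = 23.288125
y = (54.626·-339.636754 − 1283.297498·-11.710) / -477.010956 = 7.390991
|P − Q| = √((23.288125 − -22.640)² + (7.390991 − -43.226)²) = 68.348170

68.348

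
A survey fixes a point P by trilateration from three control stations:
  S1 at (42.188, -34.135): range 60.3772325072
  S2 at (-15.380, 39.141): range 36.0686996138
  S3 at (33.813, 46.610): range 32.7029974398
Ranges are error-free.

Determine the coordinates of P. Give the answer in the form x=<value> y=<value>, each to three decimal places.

x=15.071 y=19.810

eq1: (x − 42.188)² + (y + 34.135)² = 60.3772325072²
eq2: (x + 15.380)² + (y − 39.141)² = 36.0686996138²
eq3: (x − 33.813)² + (y − 46.610)² = 32.7029974398²
eq3−eq1, eq3−eq2 (x²,y² cancel):
  16.750·x − 161.490·y = -2946.709664
  -98.386·x − 14.938·y = -1778.713838
det = 16.750·-14.938 − -161.490·-98.386 = -16138.566640
x = (-2946.709664·-14.938 − -161.490·-1778.713838) / -16138.566640 = 15.071137
y = (16.750·-1778.713838 − -2946.709664·-98.386) / -16138.566640 = 19.810212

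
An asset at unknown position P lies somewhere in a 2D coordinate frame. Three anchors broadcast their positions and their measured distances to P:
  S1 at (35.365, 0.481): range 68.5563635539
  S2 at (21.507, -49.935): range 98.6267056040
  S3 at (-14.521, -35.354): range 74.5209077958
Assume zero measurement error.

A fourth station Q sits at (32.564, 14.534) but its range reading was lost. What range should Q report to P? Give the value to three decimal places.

59.235

eq1: (x − 35.365)² + (y − 0.481)² = 68.5563635539²
eq2: (x − 21.507)² + (y + 49.935)² = 98.6267056040²
eq3: (x + 14.521)² + (y + 35.354)² = 74.5209077958²
eq1−eq2, eq1−eq3 (x²,y² cancel):
  -27.716·x − 100.832·y = -3322.111387
  -99.772·x − 71.670·y = -643.540544
det = -27.716·-71.670 − -100.832·-99.772 = -8073.804584
x = (-3322.111387·-71.670 − -100.832·-643.540544) / -8073.804584 = -21.452865
y = (-27.716·-643.540544 − -3322.111387·-99.772) / -8073.804584 = 38.843810
|P − Q| = √((-21.452865 − 32.564)² + (38.843810 − 14.534)²) = 59.235028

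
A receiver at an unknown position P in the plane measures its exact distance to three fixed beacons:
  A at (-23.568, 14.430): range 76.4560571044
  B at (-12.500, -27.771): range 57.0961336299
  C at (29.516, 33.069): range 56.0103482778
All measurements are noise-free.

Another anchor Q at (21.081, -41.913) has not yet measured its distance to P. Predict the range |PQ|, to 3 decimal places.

31.178

eq1: (x + 23.568)² + (y − 14.430)² = 76.4560571044²
eq2: (x + 12.500)² + (y + 27.771)² = 57.0961336299²
eq3: (x − 29.516)² + (y − 33.069)² = 56.0103482778²
eq1−eq3, eq1−eq2 (x²,y² cancel):
  106.168·x + 37.278·y = 3909.447047
  22.136·x − 84.402·y = 2749.363109
det = 106.168·-84.402 − 37.278·22.136 = -9785.977344
x = (3909.447047·-84.402 − 37.278·2749.363109) / -9785.977344 = 44.191387
y = (106.168·2749.363109 − 3909.447047·22.136) / -9785.977344 = -20.984604
|P − Q| = √((44.191387 − 21.081)² + (-20.984604 − -41.913)²) = 31.178321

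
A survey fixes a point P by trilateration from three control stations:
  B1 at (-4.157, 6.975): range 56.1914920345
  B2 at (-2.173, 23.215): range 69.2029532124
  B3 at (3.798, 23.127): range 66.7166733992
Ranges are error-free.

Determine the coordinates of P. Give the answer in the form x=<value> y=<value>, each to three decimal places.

eq1: (x + 4.157)² + (y − 6.975)² = 56.1914920345²
eq2: (x + 2.173)² + (y − 23.215)² = 69.2029532124²
eq3: (x − 3.798)² + (y − 23.127)² = 66.7166733992²
eq2−eq3, eq2−eq1 (x²,y² cancel):
  11.942·x − 0.176·y = 343.559003
  -3.968·x − 32.480·y = 1153.838076
det = 11.942·-32.480 − -0.176·-3.968 = -388.574528
x = (343.559003·-32.480 − -0.176·1153.838076) / -388.574528 = 28.194645
y = (11.942·1153.838076 − 343.559003·-3.968) / -388.574528 = -38.969040

x=28.195 y=-38.969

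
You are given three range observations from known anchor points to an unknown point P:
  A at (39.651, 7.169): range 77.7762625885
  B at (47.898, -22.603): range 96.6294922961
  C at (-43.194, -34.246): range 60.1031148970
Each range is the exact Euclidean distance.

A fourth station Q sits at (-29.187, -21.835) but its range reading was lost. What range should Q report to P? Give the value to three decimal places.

47.736

eq1: (x − 39.651)² + (y − 7.169)² = 77.7762625885²
eq2: (x − 47.898)² + (y + 22.603)² = 96.6294922961²
eq3: (x + 43.194)² + (y + 34.246)² = 60.1031148970²
eq2−eq3, eq2−eq1 (x²,y² cancel):
  -182.184·x − 23.286·y = 5958.270500
  -16.494·x + 59.544·y = 2106.594108
det = -182.184·59.544 − -23.286·-16.494 = -11232.043380
x = (5958.270500·59.544 − -23.286·2106.594108) / -11232.043380 = -35.953690
y = (-182.184·2106.594108 − 5958.270500·-16.494) / -11232.043380 = 25.419420
|P − Q| = √((-35.953690 − -29.187)² + (25.419420 − -21.835)²) = 47.736446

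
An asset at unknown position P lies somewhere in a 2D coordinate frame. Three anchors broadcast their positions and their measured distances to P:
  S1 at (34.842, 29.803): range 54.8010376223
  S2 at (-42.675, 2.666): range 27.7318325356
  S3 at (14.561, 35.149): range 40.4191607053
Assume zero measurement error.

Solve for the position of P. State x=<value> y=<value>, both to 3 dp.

eq1: (x − 34.842)² + (y − 29.803)² = 54.8010376223²
eq2: (x + 42.675)² + (y − 2.666)² = 27.7318325356²
eq3: (x − 14.561)² + (y − 35.149)² = 40.4191607053²
eq1−eq2, eq1−eq3 (x²,y² cancel):
  -155.034·x − 54.274·y = 1960.178597
  -40.562·x + 10.692·y = 714.736321
det = -155.034·10.692 − -54.274·-40.562 = -3859.085516
x = (1960.178597·10.692 − -54.274·714.736321) / -3859.085516 = -15.482898
y = (-155.034·714.736321 − 1960.178597·-40.562) / -3859.085516 = 8.110643

x=-15.483 y=8.111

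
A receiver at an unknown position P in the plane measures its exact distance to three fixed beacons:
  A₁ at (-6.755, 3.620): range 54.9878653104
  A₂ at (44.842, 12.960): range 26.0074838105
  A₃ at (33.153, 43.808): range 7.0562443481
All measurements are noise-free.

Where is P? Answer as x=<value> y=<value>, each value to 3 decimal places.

eq1: (x + 6.755)² + (y − 3.620)² = 54.9878653104²
eq2: (x − 44.842)² + (y − 12.960)² = 26.0074838105²
eq3: (x − 33.153)² + (y − 43.808)² = 7.0562443481²
eq1−eq2, eq1−eq3 (x²,y² cancel):
  103.194·x + 18.680·y = 4467.308256
  79.816·x + 80.376·y = 5933.402595
det = 103.194·80.376 − 18.680·79.816 = 6803.358064
x = (4467.308256·80.376 − 18.680·5933.402595) / 6803.358064 = 36.486160
y = (103.194·5933.402595 − 4467.308256·79.816) / 6803.358064 = 37.588625

x=36.486 y=37.589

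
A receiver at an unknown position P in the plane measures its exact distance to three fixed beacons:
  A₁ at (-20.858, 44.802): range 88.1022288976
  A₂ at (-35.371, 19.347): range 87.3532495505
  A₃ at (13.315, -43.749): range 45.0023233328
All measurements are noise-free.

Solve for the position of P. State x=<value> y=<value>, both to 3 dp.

x=45.891 y=-12.701

eq1: (x + 20.858)² + (y − 44.802)² = 88.1022288976²
eq2: (x + 35.371)² + (y − 19.347)² = 87.3532495505²
eq3: (x − 13.315)² + (y + 43.749)² = 45.0023233328²
eq3−eq2, eq3−eq1 (x²,y² cancel):
  -97.372·x + 126.192·y = -6071.231278
  -68.346·x + 177.102·y = -5385.782489
det = -97.372·177.102 − 126.192·-68.346 = -8620.057512
x = (-6071.231278·177.102 − 126.192·-5385.782489) / -8620.057512 = 45.891172
y = (-97.372·-5385.782489 − -6071.231278·-68.346) / -8620.057512 = -12.700616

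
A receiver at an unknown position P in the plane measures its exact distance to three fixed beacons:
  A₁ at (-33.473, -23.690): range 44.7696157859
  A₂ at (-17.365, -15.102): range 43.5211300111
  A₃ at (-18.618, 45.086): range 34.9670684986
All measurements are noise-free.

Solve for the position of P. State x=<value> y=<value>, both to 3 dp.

eq1: (x + 33.473)² + (y + 23.690)² = 44.7696157859²
eq2: (x + 17.365)² + (y + 15.102)² = 43.5211300111²
eq3: (x + 18.618)² + (y − 45.086)² = 34.9670684986²
eq2−eq1, eq2−eq3 (x²,y² cancel):
  -32.216·x − 17.176·y = 1041.814460
  -2.506·x + 120.376·y = 2521.156569
det = -32.216·120.376 − -17.176·-2.506 = -3921.076272
x = (1041.814460·120.376 − -17.176·2521.156569) / -3921.076272 = -43.027177
y = (-32.216·2521.156569 − 1041.814460·-2.506) / -3921.076272 = 20.048269

x=-43.027 y=20.048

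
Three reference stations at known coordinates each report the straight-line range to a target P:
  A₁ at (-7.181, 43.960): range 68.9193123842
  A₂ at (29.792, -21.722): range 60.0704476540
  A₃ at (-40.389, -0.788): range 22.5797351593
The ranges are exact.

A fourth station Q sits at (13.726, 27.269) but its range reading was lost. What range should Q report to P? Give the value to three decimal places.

eq1: (x + 7.181)² + (y − 43.960)² = 68.9193123842²
eq2: (x − 29.792)² + (y + 21.722)² = 60.0704476540²
eq3: (x + 40.389)² + (y + 0.788)² = 22.5797351593²
eq3−eq1, eq3−eq2 (x²,y² cancel):
  66.416·x + 89.496·y = -3887.871084
  140.362·x − 41.868·y = -3371.097958
det = 66.416·-41.868 − 89.496·140.362 = -15342.542640
x = (-3887.871084·-41.868 − 89.496·-3371.097958) / -15342.542640 = -30.273807
y = (66.416·-3371.097958 − -3887.871084·140.362) / -15342.542640 = -20.975306
|P − Q| = √((-30.273807 − 13.726)² + (-20.975306 − 27.269)²) = 65.295452

65.295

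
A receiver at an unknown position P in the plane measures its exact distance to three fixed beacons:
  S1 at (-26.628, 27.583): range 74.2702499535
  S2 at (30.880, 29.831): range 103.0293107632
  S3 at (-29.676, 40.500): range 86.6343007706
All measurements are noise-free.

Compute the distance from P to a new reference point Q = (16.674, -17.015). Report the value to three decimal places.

62.851

eq1: (x + 26.628)² + (y − 27.583)² = 74.2702499535²
eq2: (x − 30.880)² + (y − 29.831)² = 103.0293107632²
eq3: (x + 29.676)² + (y − 40.500)² = 86.6343007706²
eq2−eq1, eq2−eq3 (x²,y² cancel):
  -115.016·x − 4.496·y = 4725.378160
  -121.112·x + 21.338·y = 3786.988821
det = -115.016·21.338 − -4.496·-121.112 = -2998.730960
x = (4725.378160·21.338 − -4.496·3786.988821) / -2998.730960 = -39.302099
y = (-115.016·3786.988821 − 4725.378160·-121.112) / -2998.730960 = -45.597853
|P − Q| = √((-39.302099 − 16.674)² + (-45.597853 − -17.015)²) = 62.851437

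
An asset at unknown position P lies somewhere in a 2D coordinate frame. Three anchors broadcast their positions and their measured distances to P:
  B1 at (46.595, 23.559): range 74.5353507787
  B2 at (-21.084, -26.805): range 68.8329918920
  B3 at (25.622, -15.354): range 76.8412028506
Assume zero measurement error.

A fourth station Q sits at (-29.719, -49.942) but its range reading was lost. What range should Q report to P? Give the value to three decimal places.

91.908

eq1: (x − 46.595)² + (y − 23.559)² = 74.5353507787²
eq2: (x + 21.084)² + (y + 26.805)² = 68.8329918920²
eq3: (x − 25.622)² + (y + 15.354)² = 76.8412028506²
eq2−eq3, eq2−eq1 (x²,y² cancel):
  93.412·x + 22.902·y = -1437.400564
  135.358·x + 100.728·y = 745.539682
det = 93.412·100.728 − 22.902·135.358 = 6309.235020
x = (-1437.400564·100.728 − 22.902·745.539682) / 6309.235020 = -25.654589
y = (93.412·745.539682 − -1437.400564·135.358) / 6309.235020 = 41.876078
|P − Q| = √((-25.654589 − -29.719)² + (41.876078 − -49.942)²) = 91.907991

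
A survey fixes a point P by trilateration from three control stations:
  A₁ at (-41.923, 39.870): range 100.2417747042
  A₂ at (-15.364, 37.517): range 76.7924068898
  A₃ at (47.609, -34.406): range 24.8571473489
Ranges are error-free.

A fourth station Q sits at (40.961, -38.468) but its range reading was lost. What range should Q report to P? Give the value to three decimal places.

29.119

eq1: (x + 41.923)² + (y − 39.870)² = 100.2417747042²
eq2: (x + 15.364)² + (y − 37.517)² = 76.7924068898²
eq3: (x − 47.609)² + (y + 34.406)² = 24.8571473489²
eq1−eq2, eq1−eq3 (x²,y² cancel):
  53.118·x − 4.706·y = 2447.762596
  179.064·x − 148.552·y = 9533.770510
det = 53.118·-148.552 − -4.706·179.064 = -7048.109952
x = (2447.762596·-148.552 − -4.706·9533.770510) / -7048.109952 = 45.225473
y = (53.118·9533.770510 − 2447.762596·179.064) / -7048.109952 = -9.663394
|P − Q| = √((45.225473 − 40.961)² + (-9.663394 − -38.468)²) = 29.118569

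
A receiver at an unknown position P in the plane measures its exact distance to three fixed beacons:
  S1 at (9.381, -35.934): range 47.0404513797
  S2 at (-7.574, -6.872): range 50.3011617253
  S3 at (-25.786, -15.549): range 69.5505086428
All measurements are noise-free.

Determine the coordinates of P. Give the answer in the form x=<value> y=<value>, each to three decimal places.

eq1: (x − 9.381)² + (y + 35.934)² = 47.0404513797²
eq2: (x + 7.574)² + (y + 6.872)² = 50.3011617253²
eq3: (x + 25.786)² + (y + 15.549)² = 69.5505086428²
eq2−eq1, eq2−eq3 (x²,y² cancel):
  33.910·x − 58.124·y = 1592.068462
  -36.424·x − 17.354·y = -1504.967045
det = 33.910·-17.354 − -58.124·-36.424 = -2705.582716
x = (1592.068462·-17.354 − -58.124·-1504.967045) / -2705.582716 = 42.542946
y = (33.910·-1504.967045 − 1592.068462·-36.424) / -2705.582716 = -2.571006

x=42.543 y=-2.571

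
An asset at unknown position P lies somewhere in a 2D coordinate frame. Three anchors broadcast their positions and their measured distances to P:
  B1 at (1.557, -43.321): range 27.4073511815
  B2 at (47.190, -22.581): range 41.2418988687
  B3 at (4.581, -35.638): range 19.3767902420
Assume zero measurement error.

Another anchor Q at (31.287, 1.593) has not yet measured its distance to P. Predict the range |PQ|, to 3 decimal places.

30.663

eq1: (x − 1.557)² + (y + 43.321)² = 27.4073511815²
eq2: (x − 47.190)² + (y + 22.581)² = 41.2418988687²
eq3: (x − 4.581)² + (y + 35.638)² = 19.3767902420²
eq3−eq2, eq3−eq1 (x²,y² cancel):
  85.218·x + 26.114·y = 120.310834
  -6.048·x − 15.366·y = 212.377786
det = 85.218·-15.366 − 26.114·-6.048 = -1151.522316
x = (120.310834·-15.366 − 26.114·212.377786) / -1151.522316 = 6.421699
y = (85.218·212.377786 − 120.310834·-6.048) / -1151.522316 = -16.348837
|P − Q| = √((6.421699 − 31.287)² + (-16.348837 − 1.593)²) = 30.662562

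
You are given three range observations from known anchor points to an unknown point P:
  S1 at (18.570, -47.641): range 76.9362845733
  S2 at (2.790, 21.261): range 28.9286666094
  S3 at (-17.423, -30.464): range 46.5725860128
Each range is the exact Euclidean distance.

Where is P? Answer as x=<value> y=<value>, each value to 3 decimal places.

eq1: (x − 18.570)² + (y + 47.641)² = 76.9362845733²
eq2: (x − 2.790)² + (y − 21.261)² = 28.9286666094²
eq3: (x + 17.423)² + (y + 30.464)² = 46.5725860128²
eq1−eq3, eq1−eq2 (x²,y² cancel):
  -71.986·x + 34.354·y = 2367.292560
  -31.560·x + 137.804·y = 2927.628572
det = -71.986·137.804 − 34.354·-31.560 = -8835.746504
x = (2367.292560·137.804 − 34.354·2927.628572) / -8835.746504 = -25.537925
y = (-71.986·2927.628572 − 2367.292560·-31.560) / -8835.746504 = 15.396154

x=-25.538 y=15.396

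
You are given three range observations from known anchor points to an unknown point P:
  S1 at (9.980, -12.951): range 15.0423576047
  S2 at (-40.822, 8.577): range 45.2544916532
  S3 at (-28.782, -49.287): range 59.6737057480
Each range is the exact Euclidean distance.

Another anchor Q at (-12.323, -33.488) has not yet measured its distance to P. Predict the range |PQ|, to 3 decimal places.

37.813

eq1: (x − 9.980)² + (y + 12.951)² = 15.0423576047²
eq2: (x + 40.822)² + (y − 8.577)² = 45.2544916532²
eq3: (x + 28.782)² + (y + 49.287)² = 59.6737057480²
eq3−eq1, eq3−eq2 (x²,y² cancel):
  77.524·x + 72.672·y = 344.395543
  -24.080·x + 115.728·y = -4.629137
det = 77.524·115.728 − 72.672·-24.080 = 10721.639232
x = (344.395543·115.728 − 72.672·-4.629137) / 10721.639232 = 3.748738
y = (77.524·-4.629137 − 344.395543·-24.080) / 10721.639232 = 0.740015
|P − Q| = √((3.748738 − -12.323)² + (0.740015 − -33.488)²) = 37.813460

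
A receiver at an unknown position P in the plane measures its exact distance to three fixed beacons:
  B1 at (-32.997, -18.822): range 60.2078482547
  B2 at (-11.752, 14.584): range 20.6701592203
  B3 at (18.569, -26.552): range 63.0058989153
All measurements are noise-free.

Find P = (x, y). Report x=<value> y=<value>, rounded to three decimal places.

x=-2.220 y=32.925

eq1: (x + 32.997)² + (y + 18.822)² = 60.2078482547²
eq2: (x + 11.752)² + (y − 14.584)² = 20.6701592203²
eq3: (x − 18.569)² + (y + 26.552)² = 63.0058989153²
eq1−eq2, eq1−eq3 (x²,y² cancel):
  42.490·x + 66.812·y = 2105.462376
  103.132·x − 15.460·y = -738.011535
det = 42.490·-15.460 − 66.812·103.132 = -7547.350584
x = (2105.462376·-15.460 − 66.812·-738.011535) / -7547.350584 = -2.220326
y = (42.490·-738.011535 − 2105.462376·103.132) / -7547.350584 = 32.925283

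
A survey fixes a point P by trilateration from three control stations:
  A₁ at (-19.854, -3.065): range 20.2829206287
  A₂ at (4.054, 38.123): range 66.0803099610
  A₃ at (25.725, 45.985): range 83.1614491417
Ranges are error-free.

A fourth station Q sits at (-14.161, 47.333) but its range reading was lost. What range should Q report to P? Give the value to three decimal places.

eq1: (x + 19.854)² + (y + 3.065)² = 20.2829206287²
eq2: (x − 4.054)² + (y − 38.123)² = 66.0803099610²
eq3: (x − 25.725)² + (y − 45.985)² = 83.1614491417²
eq2−eq1, eq2−eq3 (x²,y² cancel):
  -47.816·x − 82.376·y = 2888.987991
  43.342·x + 15.724·y = -1242.621454
det = -47.816·15.724 − -82.376·43.342 = 2818.481808
x = (2888.987991·15.724 − -82.376·-1242.621454) / 2818.481808 = -20.200853
y = (-47.816·-1242.621454 − 2888.987991·43.342) / 2818.481808 = -23.344955
|P − Q| = √((-20.200853 − -14.161)² + (-23.344955 − 47.333)²) = 70.935556

70.936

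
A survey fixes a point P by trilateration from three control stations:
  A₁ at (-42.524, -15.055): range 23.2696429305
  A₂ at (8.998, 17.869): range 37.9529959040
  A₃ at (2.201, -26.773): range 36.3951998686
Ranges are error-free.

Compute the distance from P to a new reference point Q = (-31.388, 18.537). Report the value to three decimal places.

21.228

eq1: (x + 42.524)² + (y + 15.055)² = 23.2696429305²
eq2: (x − 8.998)² + (y − 17.869)² = 37.9529959040²
eq3: (x − 2.201)² + (y + 26.773)² = 36.3951998686²
eq3−eq2, eq3−eq1 (x²,y² cancel):
  13.594·x + 89.284·y = -437.192090
  -89.450·x + 23.436·y = 2096.439962
det = 13.594·23.436 − 89.284·-89.450 = 8305.042784
x = (-437.192090·23.436 − 89.284·2096.439962) / 8305.042784 = -23.771651
y = (13.594·2096.439962 − -437.192090·-89.450) / 8305.042784 = -1.277275
|P − Q| = √((-23.771651 − -31.388)² + (-1.277275 − 18.537)²) = 21.227677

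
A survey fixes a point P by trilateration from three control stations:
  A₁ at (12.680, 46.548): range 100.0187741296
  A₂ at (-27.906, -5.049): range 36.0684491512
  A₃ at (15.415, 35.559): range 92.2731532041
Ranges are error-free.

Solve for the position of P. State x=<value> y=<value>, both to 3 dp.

eq1: (x − 12.680)² + (y − 46.548)² = 100.0187741296²
eq2: (x + 27.906)² + (y + 5.049)² = 36.0684491512²
eq3: (x − 15.415)² + (y − 35.559)² = 92.2731532041²
eq3−eq1, eq3−eq2 (x²,y² cancel):
  -5.470·x + 21.978·y = -663.986378
  -86.642·x − 81.216·y = 6515.574309
det = -5.470·-81.216 − 21.978·-86.642 = 2348.469396
x = (-663.986378·-81.216 − 21.978·6515.574309) / 2348.469396 = -38.013259
y = (-5.470·6515.574309 − -663.986378·-86.642) / 2348.469396 = -39.672350

x=-38.013 y=-39.672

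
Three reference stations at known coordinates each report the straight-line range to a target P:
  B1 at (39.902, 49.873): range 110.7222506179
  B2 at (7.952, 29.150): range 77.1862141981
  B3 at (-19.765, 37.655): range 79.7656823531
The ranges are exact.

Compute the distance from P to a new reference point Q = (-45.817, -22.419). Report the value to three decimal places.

31.067

eq1: (x − 39.902)² + (y − 49.873)² = 110.7222506179²
eq2: (x − 7.952)² + (y − 29.150)² = 77.1862141981²
eq3: (x + 19.765)² + (y − 37.655)² = 79.7656823531²
eq3−eq2, eq3−eq1 (x²,y² cancel):
  55.434·x − 17.010·y = -490.745027
  119.334·x + 24.436·y = -3625.921218
det = 55.434·24.436 − -17.010·119.334 = 3384.456564
x = (-490.745027·24.436 − -17.010·-3625.921218) / 3384.456564 = -21.766793
y = (55.434·-3625.921218 − -490.745027·119.334) / 3384.456564 = -42.085560
|P − Q| = √((-21.766793 − -45.817)² + (-42.085560 − -22.419)²) = 31.067443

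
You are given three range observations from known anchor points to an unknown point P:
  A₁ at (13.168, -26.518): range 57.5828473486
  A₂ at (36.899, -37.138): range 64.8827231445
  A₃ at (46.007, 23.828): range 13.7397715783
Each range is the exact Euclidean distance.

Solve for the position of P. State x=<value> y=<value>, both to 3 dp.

x=32.799 y=27.615

eq1: (x − 13.168)² + (y + 26.518)² = 57.5828473486²
eq2: (x − 36.899)² + (y + 37.138)² = 64.8827231445²
eq3: (x − 46.007)² + (y − 23.828)² = 13.7397715783²
eq2−eq3, eq2−eq1 (x²,y² cancel):
  18.216·x + 121.932·y = 3964.636828
  -47.462·x + 21.240·y = -970.183243
det = 18.216·21.240 − 121.932·-47.462 = 6174.044424
x = (3964.636828·21.240 − 121.932·-970.183243) / 6174.044424 = 32.799451
y = (18.216·-970.183243 − 3964.636828·-47.462) / 6174.044424 = 27.615081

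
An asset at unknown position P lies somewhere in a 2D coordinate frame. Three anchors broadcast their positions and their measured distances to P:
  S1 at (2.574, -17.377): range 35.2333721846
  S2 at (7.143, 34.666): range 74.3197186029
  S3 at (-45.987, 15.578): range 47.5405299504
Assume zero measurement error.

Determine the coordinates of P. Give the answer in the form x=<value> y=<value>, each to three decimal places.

eq1: (x − 2.574)² + (y + 17.377)² = 35.2333721846²
eq2: (x − 7.143)² + (y − 34.666)² = 74.3197186029²
eq3: (x + 45.987)² + (y − 15.578)² = 47.5405299504²
eq1−eq2, eq1−eq3 (x²,y² cancel):
  9.138·x + 104.086·y = -3337.861658
  -97.122·x + 65.910·y = 1030.181176
det = 9.138·65.910 − 104.086·-97.122 = 10711.326072
x = (-3337.861658·65.910 − 104.086·1030.181176) / 10711.326072 = -30.549523
y = (9.138·1030.181176 − -3337.861658·-97.122) / 10711.326072 = -29.386278

x=-30.550 y=-29.386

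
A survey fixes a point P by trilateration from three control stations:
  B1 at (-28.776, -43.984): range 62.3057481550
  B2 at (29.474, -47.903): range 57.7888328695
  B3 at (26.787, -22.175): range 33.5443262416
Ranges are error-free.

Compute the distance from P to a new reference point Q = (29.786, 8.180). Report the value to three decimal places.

eq1: (x + 28.776)² + (y + 43.984)² = 62.3057481550²
eq2: (x − 29.474)² + (y + 47.903)² = 57.7888328695²
eq3: (x − 26.787)² + (y + 22.175)² = 33.5443262416²
eq3−eq2, eq3−eq1 (x²,y² cancel):
  5.374·x − 51.456·y = -260.187290
  -111.126·x − 43.618·y = -1203.407992
det = 5.374·-43.618 − -51.456·-111.126 = -5952.502588
x = (-260.187290·-43.618 − -51.456·-1203.407992) / -5952.502588 = 8.496210
y = (5.374·-1203.407992 − -260.187290·-111.126) / -5952.502588 = 5.943834
|P − Q| = √((8.496210 − 29.786)² + (5.943834 − 8.180)²) = 21.406905

21.407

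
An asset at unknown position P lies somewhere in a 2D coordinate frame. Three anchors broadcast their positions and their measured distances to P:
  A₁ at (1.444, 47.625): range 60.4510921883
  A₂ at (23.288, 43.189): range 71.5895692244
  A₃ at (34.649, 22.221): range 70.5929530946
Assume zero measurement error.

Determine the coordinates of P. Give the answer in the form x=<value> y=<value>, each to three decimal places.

eq1: (x − 1.444)² + (y − 47.625)² = 60.4510921883²
eq2: (x − 23.288)² + (y − 43.189)² = 71.5895692244²
eq3: (x − 34.649)² + (y − 22.221)² = 70.5929530946²
eq3−eq2, eq3−eq1 (x²,y² cancel):
  -22.722·x + 41.936·y = 571.593228
  -66.410·x + 50.808·y = 1904.930199
det = -22.722·50.808 − 41.936·-66.410 = 1630.510384
x = (571.593228·50.808 − 41.936·1904.930199) / 1630.510384 = -31.182656
y = (-22.722·1904.930199 − 571.593228·-66.410) / 1630.510384 = -3.265430

x=-31.183 y=-3.265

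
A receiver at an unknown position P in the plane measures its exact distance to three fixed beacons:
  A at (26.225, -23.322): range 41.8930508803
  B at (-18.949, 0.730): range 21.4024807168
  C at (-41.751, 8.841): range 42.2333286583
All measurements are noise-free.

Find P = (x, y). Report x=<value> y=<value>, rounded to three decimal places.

eq1: (x − 26.225)² + (y + 23.322)² = 41.8930508803²
eq2: (x + 18.949)² + (y − 0.730)² = 21.4024807168²
eq3: (x + 41.751)² + (y − 8.841)² = 42.2333286583²
eq1−eq3, eq1−eq2 (x²,y² cancel):
  -135.952·x + 64.326·y = 561.016636
  -90.348·x + 48.104·y = 424.892723
det = -135.952·48.104 − 64.326·-90.348 = -728.109560
x = (561.016636·48.104 − 64.326·424.892723) / -728.109560 = 0.473150
y = (-135.952·424.892723 − 561.016636·-90.348) / -728.109560 = 9.721455

x=0.473 y=9.721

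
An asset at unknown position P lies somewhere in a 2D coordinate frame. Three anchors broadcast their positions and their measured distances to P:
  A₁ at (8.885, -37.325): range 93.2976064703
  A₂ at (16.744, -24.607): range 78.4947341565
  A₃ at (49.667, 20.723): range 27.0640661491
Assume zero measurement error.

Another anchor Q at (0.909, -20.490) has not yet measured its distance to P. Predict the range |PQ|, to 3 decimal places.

eq1: (x − 8.885)² + (y + 37.325)² = 93.2976064703²
eq2: (x − 16.744)² + (y + 24.607)² = 78.4947341565²
eq3: (x − 49.667)² + (y − 20.723)² = 27.0640661491²
eq2−eq3, eq2−eq1 (x²,y² cancel):
  65.846·x + 90.660·y = 7439.347247
  -15.718·x − 25.436·y = -1956.787218
det = 65.846·-25.436 − 90.660·-15.718 = -249.864976
x = (7439.347247·-25.436 − 90.660·-1956.787218) / -249.864976 = 47.325190
y = (65.846·-1956.787218 − 7439.347247·-15.718) / -249.864976 = 47.685559
|P − Q| = √((47.325190 − 0.909)² + (47.685559 − -20.490)²) = 82.476479

82.476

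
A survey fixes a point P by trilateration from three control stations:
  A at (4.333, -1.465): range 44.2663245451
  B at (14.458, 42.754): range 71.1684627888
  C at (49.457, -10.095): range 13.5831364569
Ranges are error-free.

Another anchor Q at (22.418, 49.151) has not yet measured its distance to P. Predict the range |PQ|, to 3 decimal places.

74.432

eq1: (x − 4.333)² + (y + 1.465)² = 44.2663245451²
eq2: (x − 14.458)² + (y − 42.754)² = 71.1684627888²
eq3: (x − 49.457)² + (y + 10.095)² = 13.5831364569²
eq2−eq3, eq2−eq1 (x²,y² cancel):
  69.998·x − 105.698·y = 5391.414094
  -20.250·x − 88.438·y = 1089.425441
det = 69.998·-88.438 − -105.698·-20.250 = -8330.867624
x = (5391.414094·-88.438 − -105.698·1089.425441) / -8330.867624 = 43.411540
y = (69.998·1089.425441 − 5391.414094·-20.250) / -8330.867624 = -22.258634
|P − Q| = √((43.411540 − 22.418)² + (-22.258634 − 49.151)²) = 74.431610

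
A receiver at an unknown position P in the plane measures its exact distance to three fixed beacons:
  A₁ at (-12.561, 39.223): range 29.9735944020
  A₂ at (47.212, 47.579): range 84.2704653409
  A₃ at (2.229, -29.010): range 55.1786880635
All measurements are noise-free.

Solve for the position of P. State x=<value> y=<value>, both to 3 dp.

x=-30.637 y=15.313

eq1: (x + 12.561)² + (y − 39.223)² = 29.9735944020²
eq2: (x − 47.212)² + (y − 47.579)² = 84.2704653409²
eq3: (x − 2.229)² + (y + 29.010)² = 55.1786880635²
eq1−eq3, eq1−eq2 (x²,y² cancel):
  29.580·x − 136.466·y = -2995.945164
  119.546·x + 16.712·y = -3406.583232
det = 29.580·16.712 − -136.466·119.546 = 16808.305396
x = (-2995.945164·16.712 − -136.466·-3406.583232) / 16808.305396 = -30.636701
y = (29.580·-3406.583232 − -2995.945164·119.546) / 16808.305396 = 15.313056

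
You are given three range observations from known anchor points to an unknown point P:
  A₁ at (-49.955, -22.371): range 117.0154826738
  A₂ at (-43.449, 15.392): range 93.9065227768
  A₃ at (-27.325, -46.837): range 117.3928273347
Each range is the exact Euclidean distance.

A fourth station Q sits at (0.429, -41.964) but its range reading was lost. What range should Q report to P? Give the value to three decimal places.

eq1: (x + 49.955)² + (y + 22.371)² = 117.0154826738²
eq2: (x + 43.449)² + (y − 15.392)² = 93.9065227768²
eq3: (x + 27.325)² + (y + 46.837)² = 117.3928273347²
eq3−eq2, eq3−eq1 (x²,y² cancel):
  -32.248·x + 124.458·y = 4147.009961
  -45.260·x + 48.932·y = 144.056196
det = -32.248·48.932 − 124.458·-45.260 = 4055.009944
x = (4147.009961·48.932 − 124.458·144.056196) / 4055.009944 = 45.620738
y = (-32.248·144.056196 − 4147.009961·-45.260) / 4055.009944 = 45.141232
|P − Q| = √((45.620738 − 0.429)² + (45.141232 − -41.964)²) = 98.130600

98.131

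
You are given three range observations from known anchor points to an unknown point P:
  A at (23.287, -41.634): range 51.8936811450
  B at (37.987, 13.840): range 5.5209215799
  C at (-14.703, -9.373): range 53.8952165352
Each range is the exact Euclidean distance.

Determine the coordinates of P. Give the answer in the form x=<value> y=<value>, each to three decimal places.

x=36.087 y=8.656

eq1: (x − 23.287)² + (y + 41.634)² = 51.8936811450²
eq2: (x − 37.987)² + (y − 13.840)² = 5.5209215799²
eq3: (x + 14.703)² + (y + 9.373)² = 53.8952165352²
eq1−eq2, eq1−eq3 (x²,y² cancel):
  29.400·x + 110.948·y = 2021.357012
  -75.980·x + 64.522·y = -2183.383210
det = 29.400·64.522 − 110.948·-75.980 = 10326.775840
x = (2021.357012·64.522 − 110.948·-2183.383210) / 10326.775840 = 36.087159
y = (29.400·-2183.383210 − 2021.357012·-75.980) / 10326.775840 = 8.656258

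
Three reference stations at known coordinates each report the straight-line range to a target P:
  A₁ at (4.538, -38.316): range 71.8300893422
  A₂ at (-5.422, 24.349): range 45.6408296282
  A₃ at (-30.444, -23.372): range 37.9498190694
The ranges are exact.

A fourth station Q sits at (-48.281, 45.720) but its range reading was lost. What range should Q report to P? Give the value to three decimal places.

eq1: (x − 4.538)² + (y + 38.316)² = 71.8300893422²
eq2: (x + 5.422)² + (y − 24.349)² = 45.6408296282²
eq3: (x + 30.444)² + (y + 23.372)² = 37.9498190694²
eq3−eq2, eq3−eq1 (x²,y² cancel):
  50.044·x + 95.442·y = -1493.712197
  69.964·x − 29.888·y = -3703.751188
det = 50.044·-29.888 − 95.442·69.964 = -8173.219160
x = (-1493.712197·-29.888 − 95.442·-3703.751188) / -8173.219160 = -48.712445
y = (50.044·-3703.751188 − -1493.712197·69.964) / -8173.219160 = 9.891383
|P − Q| = √((-48.712445 − -48.281)² + (9.891383 − 45.720)²) = 35.831214

35.831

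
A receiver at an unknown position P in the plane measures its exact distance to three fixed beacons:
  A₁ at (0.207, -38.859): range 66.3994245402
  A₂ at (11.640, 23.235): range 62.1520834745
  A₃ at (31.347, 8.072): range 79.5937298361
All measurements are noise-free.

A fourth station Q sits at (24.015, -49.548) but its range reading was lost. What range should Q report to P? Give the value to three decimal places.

91.473

eq1: (x − 0.207)² + (y + 38.859)² = 66.3994245402²
eq2: (x − 11.640)² + (y − 23.235)² = 62.1520834745²
eq3: (x − 31.347)² + (y − 8.072)² = 79.5937298361²
eq1−eq2, eq1−eq3 (x²,y² cancel):
  22.866·x + 124.188·y = -288.707806
  62.280·x + 93.862·y = -2388.551387
det = 22.866·93.862 − 124.188·62.280 = -5588.180148
x = (-288.707806·93.862 − 124.188·-2388.551387) / -5588.180148 = -48.232290
y = (22.866·-2388.551387 − -288.707806·62.280) / -5588.180148 = 6.555961
|P − Q| = √((-48.232290 − 24.015)² + (6.555961 − -49.548)²) = 91.473086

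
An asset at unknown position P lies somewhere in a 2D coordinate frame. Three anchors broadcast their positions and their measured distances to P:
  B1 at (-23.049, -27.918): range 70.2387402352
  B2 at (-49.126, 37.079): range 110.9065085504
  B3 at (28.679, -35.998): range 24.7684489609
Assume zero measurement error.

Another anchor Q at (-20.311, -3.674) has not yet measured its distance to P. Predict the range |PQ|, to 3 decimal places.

68.634

eq1: (x + 23.049)² + (y + 27.918)² = 70.2387402352²
eq2: (x + 49.126)² + (y − 37.079)² = 110.9065085504²
eq3: (x − 28.679)² + (y + 35.998)² = 24.7684489609²
eq3−eq1, eq3−eq2 (x²,y² cancel):
  -103.456·x + 16.160·y = -5127.674486
  -155.610·x + 146.154·y = -10016.902503
det = -103.456·146.154 − 16.160·-155.610 = -12605.850624
x = (-5127.674486·146.154 − 16.160·-10016.902503) / -12605.850624 = 46.609865
y = (-103.456·-10016.902503 − -5127.674486·-155.610) / -12605.850624 = -18.911158
|P − Q| = √((46.609865 − -20.311)² + (-18.911158 − -3.674)²) = 68.633615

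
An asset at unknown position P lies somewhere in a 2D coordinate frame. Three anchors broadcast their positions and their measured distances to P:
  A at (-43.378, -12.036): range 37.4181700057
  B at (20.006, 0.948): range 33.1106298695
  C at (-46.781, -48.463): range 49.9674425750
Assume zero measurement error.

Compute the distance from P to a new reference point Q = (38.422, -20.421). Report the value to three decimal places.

45.027

eq1: (x + 43.378)² + (y + 12.036)² = 37.4181700057²
eq2: (x − 20.006)² + (y − 0.948)² = 33.1106298695²
eq3: (x + 46.781)² + (y + 48.463)² = 49.9674425750²
eq3−eq1, eq3−eq2 (x²,y² cancel):
  6.806·x + 72.854·y = -1413.982279
  133.574·x + 98.822·y = -2735.554083
det = 6.806·98.822 − 72.854·133.574 = -9058.817664
x = (-1413.982279·98.822 − 72.854·-2735.554083) / -9058.817664 = -6.575196
y = (6.806·-2735.554083 − -1413.982279·133.574) / -9058.817664 = -18.794184
|P − Q| = √((-6.575196 − 38.422)² + (-18.794184 − -20.421)²) = 45.026594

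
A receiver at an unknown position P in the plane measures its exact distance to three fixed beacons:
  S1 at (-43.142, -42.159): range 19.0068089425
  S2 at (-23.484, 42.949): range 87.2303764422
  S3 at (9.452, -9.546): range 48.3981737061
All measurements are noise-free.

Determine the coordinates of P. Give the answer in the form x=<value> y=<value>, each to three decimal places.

x=-24.254 y=-44.278

eq1: (x + 43.142)² + (y + 42.159)² = 19.0068089425²
eq2: (x + 23.484)² + (y − 42.949)² = 87.2303764422²
eq3: (x − 9.452)² + (y + 9.546)² = 48.3981737061²
eq3−eq1, eq3−eq2 (x²,y² cancel):
  -105.188·x − 65.226·y = 5439.271457
  -65.872·x + 104.990·y = -3051.106919
det = -105.188·104.990 − -65.226·-65.872 = -15340.255192
x = (5439.271457·104.990 − -65.226·-3051.106919) / -15340.255192 = -24.253678
y = (-105.188·-3051.106919 − 5439.271457·-65.872) / -15340.255192 = -44.277981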